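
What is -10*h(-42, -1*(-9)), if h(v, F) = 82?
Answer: -820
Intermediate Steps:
-10*h(-42, -1*(-9)) = -10*82 = -820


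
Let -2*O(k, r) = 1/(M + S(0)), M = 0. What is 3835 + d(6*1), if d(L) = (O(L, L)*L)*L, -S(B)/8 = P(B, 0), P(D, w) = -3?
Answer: 15337/4 ≈ 3834.3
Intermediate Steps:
S(B) = 24 (S(B) = -8*(-3) = 24)
O(k, r) = -1/48 (O(k, r) = -1/(2*(0 + 24)) = -½/24 = -½*1/24 = -1/48)
d(L) = -L²/48 (d(L) = (-L/48)*L = -L²/48)
3835 + d(6*1) = 3835 - (6*1)²/48 = 3835 - 1/48*6² = 3835 - 1/48*36 = 3835 - ¾ = 15337/4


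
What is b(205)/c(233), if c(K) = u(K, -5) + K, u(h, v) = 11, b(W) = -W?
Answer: -205/244 ≈ -0.84016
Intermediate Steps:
c(K) = 11 + K
b(205)/c(233) = (-1*205)/(11 + 233) = -205/244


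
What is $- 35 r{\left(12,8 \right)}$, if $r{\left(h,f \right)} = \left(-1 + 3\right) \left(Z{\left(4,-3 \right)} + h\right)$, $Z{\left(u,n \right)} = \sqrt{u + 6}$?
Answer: $-840 - 70 \sqrt{10} \approx -1061.4$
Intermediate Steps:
$Z{\left(u,n \right)} = \sqrt{6 + u}$
$r{\left(h,f \right)} = 2 h + 2 \sqrt{10}$ ($r{\left(h,f \right)} = \left(-1 + 3\right) \left(\sqrt{6 + 4} + h\right) = 2 \left(\sqrt{10} + h\right) = 2 \left(h + \sqrt{10}\right) = 2 h + 2 \sqrt{10}$)
$- 35 r{\left(12,8 \right)} = - 35 \left(2 \cdot 12 + 2 \sqrt{10}\right) = - 35 \left(24 + 2 \sqrt{10}\right) = - (840 + 70 \sqrt{10}) = -840 - 70 \sqrt{10}$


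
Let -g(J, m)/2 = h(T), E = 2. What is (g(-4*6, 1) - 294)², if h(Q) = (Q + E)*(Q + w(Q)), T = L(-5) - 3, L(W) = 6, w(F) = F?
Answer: 125316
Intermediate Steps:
T = 3 (T = 6 - 3 = 3)
h(Q) = 2*Q*(2 + Q) (h(Q) = (Q + 2)*(Q + Q) = (2 + Q)*(2*Q) = 2*Q*(2 + Q))
g(J, m) = -60 (g(J, m) = -4*3*(2 + 3) = -4*3*5 = -2*30 = -60)
(g(-4*6, 1) - 294)² = (-60 - 294)² = (-354)² = 125316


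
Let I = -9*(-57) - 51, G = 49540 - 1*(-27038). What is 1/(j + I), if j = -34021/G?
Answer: 76578/35345015 ≈ 0.0021666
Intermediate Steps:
G = 76578 (G = 49540 + 27038 = 76578)
j = -34021/76578 ≈ -0.44427
I = 462 (I = 513 - 51 = 462)
1/(j + I) = 1/(-34021/76578 + 462) = 1/(35345015/76578) = 76578/35345015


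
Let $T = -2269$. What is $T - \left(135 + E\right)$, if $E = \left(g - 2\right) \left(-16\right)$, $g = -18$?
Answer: $-2724$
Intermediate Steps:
$E = 320$ ($E = \left(-18 - 2\right) \left(-16\right) = \left(-20\right) \left(-16\right) = 320$)
$T - \left(135 + E\right) = -2269 - 455 = -2724$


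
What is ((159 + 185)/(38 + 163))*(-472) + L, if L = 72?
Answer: -147896/201 ≈ -735.80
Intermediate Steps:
((159 + 185)/(38 + 163))*(-472) + L = ((159 + 185)/(38 + 163))*(-472) + 72 = (344/201)*(-472) + 72 = -162368/201 + 72 = -147896/201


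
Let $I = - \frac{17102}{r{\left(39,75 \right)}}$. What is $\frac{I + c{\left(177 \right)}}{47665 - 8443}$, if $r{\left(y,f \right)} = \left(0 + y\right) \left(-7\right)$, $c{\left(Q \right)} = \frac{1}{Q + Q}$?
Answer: $\frac{672709}{421165836} \approx 0.0015973$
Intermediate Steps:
$c{\left(Q \right)} = \frac{1}{2 Q}$
$r{\left(y,f \right)} = - 7 y$ ($r{\left(y,f \right)} = y \left(-7\right) = - 7 y$)
$I = \frac{17102}{273}$ ($I = - \frac{17102}{\left(-7\right) 39} = - \frac{17102}{-273} = \left(-17102\right) \left(- \frac{1}{273}\right) = \frac{17102}{273} \approx 62.645$)
$\frac{I + c{\left(177 \right)}}{47665 - 8443} = \frac{\frac{17102}{273} + \frac{1}{2 \cdot 177}}{47665 - 8443} = \frac{\frac{17102}{273} + \frac{1}{2} \cdot \frac{1}{177}}{39222} = \left(\frac{17102}{273} + \frac{1}{354}\right) \frac{1}{39222} = \frac{672709}{10738} \cdot \frac{1}{39222} = \frac{672709}{421165836}$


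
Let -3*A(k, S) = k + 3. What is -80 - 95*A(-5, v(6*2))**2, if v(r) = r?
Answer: -1100/9 ≈ -122.22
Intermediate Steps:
A(k, S) = -1 - k/3 (A(k, S) = -(k + 3)/3 = -(3 + k)/3 = -1 - k/3)
-80 - 95*A(-5, v(6*2))**2 = -80 - 95*(-1 - 1/3*(-5))**2 = -80 - 95*(-1 + 5/3)**2 = -80 - 95*(2/3)**2 = -80 - 95*4/9 = -80 - 380/9 = -1100/9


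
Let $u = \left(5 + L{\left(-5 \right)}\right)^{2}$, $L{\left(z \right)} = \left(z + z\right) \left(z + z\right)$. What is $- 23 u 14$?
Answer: $-3550050$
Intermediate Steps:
$L{\left(z \right)} = 4 z^{2}$ ($L{\left(z \right)} = 2 z 2 z = 4 z^{2}$)
$u = 11025$ ($u = \left(5 + 4 \left(-5\right)^{2}\right)^{2} = \left(5 + 4 \cdot 25\right)^{2} = \left(5 + 100\right)^{2} = 105^{2} = 11025$)
$- 23 u 14 = \left(-23\right) 11025 \cdot 14 = \left(-253575\right) 14 = -3550050$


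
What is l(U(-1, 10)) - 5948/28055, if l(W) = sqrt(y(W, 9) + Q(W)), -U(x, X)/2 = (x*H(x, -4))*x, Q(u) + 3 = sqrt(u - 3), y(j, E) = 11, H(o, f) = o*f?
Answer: -5948/28055 + sqrt(8 + I*sqrt(11)) ≈ 2.6742 + 0.57457*I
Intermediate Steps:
H(o, f) = f*o
Q(u) = -3 + sqrt(-3 + u) (Q(u) = -3 + sqrt(u - 3) = -3 + sqrt(-3 + u))
U(x, X) = 8*x**3 (U(x, X) = -2*x*(-4*x)*x = -2*(-4*x**2)*x = -(-8)*x**3 = 8*x**3)
l(W) = sqrt(8 + sqrt(-3 + W)) (l(W) = sqrt(11 + (-3 + sqrt(-3 + W))) = sqrt(8 + sqrt(-3 + W)))
l(U(-1, 10)) - 5948/28055 = sqrt(8 + sqrt(-3 + 8*(-1)**3)) - 5948/28055 = sqrt(8 + sqrt(-3 + 8*(-1))) - 5948/28055 = sqrt(8 + sqrt(-3 - 8)) - 1*5948/28055 = sqrt(8 + sqrt(-11)) - 5948/28055 = sqrt(8 + I*sqrt(11)) - 5948/28055 = -5948/28055 + sqrt(8 + I*sqrt(11))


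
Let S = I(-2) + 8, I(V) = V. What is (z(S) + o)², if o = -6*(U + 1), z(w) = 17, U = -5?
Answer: 1681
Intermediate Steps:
S = 6 (S = -2 + 8 = 6)
o = 24 (o = -6*(-5 + 1) = -6*(-4) = 24)
(z(S) + o)² = (17 + 24)² = 41² = 1681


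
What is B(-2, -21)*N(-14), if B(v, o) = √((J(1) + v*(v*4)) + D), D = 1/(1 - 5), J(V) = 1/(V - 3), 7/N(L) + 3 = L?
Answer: -7*√61/34 ≈ -1.6080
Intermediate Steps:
N(L) = 7/(-3 + L)
J(V) = 1/(-3 + V)
D = -¼ (D = 1/(-4) = -¼ ≈ -0.25000)
B(v, o) = √(-¾ + 4*v²) (B(v, o) = √((1/(-3 + 1) + v*(v*4)) - ¼) = √((1/(-2) + v*(4*v)) - ¼) = √((-½ + 4*v²) - ¼) = √(-¾ + 4*v²))
B(-2, -21)*N(-14) = (√(-3 + 16*(-2)²)/2)*(7/(-3 - 14)) = (√(-3 + 16*4)/2)*(7/(-17)) = (√(-3 + 64)/2)*(7*(-1/17)) = (√61/2)*(-7/17) = -7*√61/34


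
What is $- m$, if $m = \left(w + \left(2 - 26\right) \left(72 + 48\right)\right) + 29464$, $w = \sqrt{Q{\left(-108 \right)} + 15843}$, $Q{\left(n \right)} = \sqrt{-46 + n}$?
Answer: $-26584 - \sqrt{15843 + i \sqrt{154}} \approx -26710.0 - 0.049296 i$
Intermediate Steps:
$w = \sqrt{15843 + i \sqrt{154}}$ ($w = \sqrt{\sqrt{-46 - 108} + 15843} = \sqrt{\sqrt{-154} + 15843} = \sqrt{i \sqrt{154} + 15843} = \sqrt{15843 + i \sqrt{154}} \approx 125.87 + 0.0493 i$)
$m = 26584 + \sqrt{15843 + i \sqrt{154}}$ ($m = \left(\sqrt{15843 + i \sqrt{154}} + \left(2 - 26\right) \left(72 + 48\right)\right) + 29464 = \left(\sqrt{15843 + i \sqrt{154}} + \left(2 - 26\right) 120\right) + 29464 = \left(\sqrt{15843 + i \sqrt{154}} - 2880\right) + 29464 = \left(-2880 + \sqrt{15843 + i \sqrt{154}}\right) + 29464 = 26584 + \sqrt{15843 + i \sqrt{154}} \approx 26710.0 + 0.049296 i$)
$- m = - (26584 + \sqrt{15843 + i \sqrt{154}}) = -26584 - \sqrt{15843 + i \sqrt{154}}$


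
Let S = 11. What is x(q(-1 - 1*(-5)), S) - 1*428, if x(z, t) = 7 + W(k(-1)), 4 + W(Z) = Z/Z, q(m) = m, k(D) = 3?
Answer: -424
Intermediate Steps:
W(Z) = -3 (W(Z) = -4 + Z/Z = -4 + 1 = -3)
x(z, t) = 4 (x(z, t) = 7 - 3 = 4)
x(q(-1 - 1*(-5)), S) - 1*428 = 4 - 1*428 = 4 - 428 = -424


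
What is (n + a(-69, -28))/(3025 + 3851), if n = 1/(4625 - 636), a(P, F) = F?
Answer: -111691/27428364 ≈ -0.0040721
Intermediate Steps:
n = 1/3989 ≈ 0.00025069
(n + a(-69, -28))/(3025 + 3851) = (1/3989 - 28)/(3025 + 3851) = -111691/3989/6876 = -111691/3989*1/6876 = -111691/27428364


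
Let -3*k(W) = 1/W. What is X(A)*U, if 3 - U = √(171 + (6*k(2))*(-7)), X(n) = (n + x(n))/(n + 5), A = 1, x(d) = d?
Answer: 1 - √178/3 ≈ -3.4472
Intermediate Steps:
k(W) = -1/(3*W)
X(n) = 2*n/(5 + n) (X(n) = (n + n)/(n + 5) = (2*n)/(5 + n) = 2*n/(5 + n))
U = 3 - √178 (U = 3 - √(171 + (6*(-⅓/2))*(-7)) = 3 - √(171 + (6*(-⅓*½))*(-7)) = 3 - √(171 + (6*(-⅙))*(-7)) = 3 - √(171 - 1*(-7)) = 3 - √(171 + 7) = 3 - √178 ≈ -10.342)
X(A)*U = (2*1/(5 + 1))*(3 - √178) = (2*1/6)*(3 - √178) = (2*1*(⅙))*(3 - √178) = (3 - √178)/3 = 1 - √178/3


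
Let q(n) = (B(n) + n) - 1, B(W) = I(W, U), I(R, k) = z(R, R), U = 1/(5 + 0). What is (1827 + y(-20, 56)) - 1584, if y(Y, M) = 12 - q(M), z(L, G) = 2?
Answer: 198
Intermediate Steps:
U = ⅕ (U = 1/5 = ⅕ ≈ 0.20000)
I(R, k) = 2
B(W) = 2
q(n) = 1 + n (q(n) = (2 + n) - 1 = 1 + n)
y(Y, M) = 11 - M (y(Y, M) = 12 - (1 + M) = 12 + (-1 - M) = 11 - M)
(1827 + y(-20, 56)) - 1584 = (1827 + (11 - 1*56)) - 1584 = (1827 + (11 - 56)) - 1584 = (1827 - 45) - 1584 = 1782 - 1584 = 198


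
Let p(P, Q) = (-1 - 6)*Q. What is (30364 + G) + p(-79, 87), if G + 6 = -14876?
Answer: 14873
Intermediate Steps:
G = -14882 (G = -6 - 14876 = -14882)
p(P, Q) = -7*Q
(30364 + G) + p(-79, 87) = (30364 - 14882) - 7*87 = 15482 - 609 = 14873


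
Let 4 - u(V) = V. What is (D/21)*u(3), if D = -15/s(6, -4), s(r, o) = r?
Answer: -5/42 ≈ -0.11905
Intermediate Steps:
D = -5/2 (D = -15/6 = -15*1/6 = -5/2 ≈ -2.5000)
u(V) = 4 - V
(D/21)*u(3) = (-5/2/21)*(4 - 1*3) = ((1/21)*(-5/2))*(4 - 3) = -5/42*1 = -5/42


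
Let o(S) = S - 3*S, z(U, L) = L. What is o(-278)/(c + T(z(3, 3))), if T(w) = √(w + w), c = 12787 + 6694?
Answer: 10831436/379509355 - 556*√6/379509355 ≈ 0.028537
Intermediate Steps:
o(S) = -2*S
c = 19481
T(w) = √2*√w (T(w) = √(2*w) = √2*√w)
o(-278)/(c + T(z(3, 3))) = (-2*(-278))/(19481 + √2*√3) = 556/(19481 + √6)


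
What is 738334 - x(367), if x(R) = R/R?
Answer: 738333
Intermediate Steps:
x(R) = 1
738334 - x(367) = 738334 - 1*1 = 738334 - 1 = 738333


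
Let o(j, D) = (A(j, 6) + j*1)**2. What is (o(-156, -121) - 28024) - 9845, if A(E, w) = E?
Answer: 59475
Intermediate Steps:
o(j, D) = 4*j**2 (o(j, D) = (j + j*1)**2 = (j + j)**2 = (2*j)**2 = 4*j**2)
(o(-156, -121) - 28024) - 9845 = (4*(-156)**2 - 28024) - 9845 = (4*24336 - 28024) - 9845 = (97344 - 28024) - 9845 = 69320 - 9845 = 59475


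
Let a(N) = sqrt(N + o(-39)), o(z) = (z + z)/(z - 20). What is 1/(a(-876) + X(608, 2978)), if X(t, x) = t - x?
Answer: -23305/55241451 - I*sqrt(338306)/110482902 ≈ -0.00042188 - 5.2645e-6*I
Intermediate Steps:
o(z) = 2*z/(-20 + z) (o(z) = (2*z)/(-20 + z) = 2*z/(-20 + z))
a(N) = sqrt(78/59 + N) (a(N) = sqrt(N + 2*(-39)/(-20 - 39)) = sqrt(N + 2*(-39)/(-59)) = sqrt(N + 2*(-39)*(-1/59)) = sqrt(N + 78/59) = sqrt(78/59 + N))
1/(a(-876) + X(608, 2978)) = 1/(sqrt(4602 + 3481*(-876))/59 + (608 - 1*2978)) = 1/(sqrt(4602 - 3049356)/59 + (608 - 2978)) = 1/(sqrt(-3044754)/59 - 2370) = 1/((3*I*sqrt(338306))/59 - 2370) = 1/(3*I*sqrt(338306)/59 - 2370) = 1/(-2370 + 3*I*sqrt(338306)/59)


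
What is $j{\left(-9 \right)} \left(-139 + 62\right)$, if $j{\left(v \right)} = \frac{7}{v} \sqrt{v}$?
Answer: $\frac{539 i}{3} \approx 179.67 i$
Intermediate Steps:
$j{\left(v \right)} = \frac{7}{\sqrt{v}}$
$j{\left(-9 \right)} \left(-139 + 62\right) = \frac{7}{3 i} \left(-139 + 62\right) = 7 \left(- \frac{i}{3}\right) \left(-77\right) = - \frac{7 i}{3} \left(-77\right) = \frac{539 i}{3}$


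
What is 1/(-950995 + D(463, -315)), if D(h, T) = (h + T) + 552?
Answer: -1/950295 ≈ -1.0523e-6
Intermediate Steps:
D(h, T) = 552 + T + h (D(h, T) = (T + h) + 552 = 552 + T + h)
1/(-950995 + D(463, -315)) = 1/(-950995 + (552 - 315 + 463)) = 1/(-950995 + 700) = 1/(-950295) = -1/950295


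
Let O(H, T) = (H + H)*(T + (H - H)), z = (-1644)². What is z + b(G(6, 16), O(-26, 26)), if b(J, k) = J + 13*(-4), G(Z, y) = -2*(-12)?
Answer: 2702708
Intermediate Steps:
z = 2702736
O(H, T) = 2*H*T (O(H, T) = (2*H)*(T + 0) = (2*H)*T = 2*H*T)
G(Z, y) = 24
b(J, k) = -52 + J (b(J, k) = J - 52 = -52 + J)
z + b(G(6, 16), O(-26, 26)) = 2702736 + (-52 + 24) = 2702736 - 28 = 2702708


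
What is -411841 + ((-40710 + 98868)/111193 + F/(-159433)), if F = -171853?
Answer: -7301020323735486/17727833569 ≈ -4.1184e+5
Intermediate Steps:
-411841 + ((-40710 + 98868)/111193 + F/(-159433)) = -411841 + ((-40710 + 98868)/111193 - 171853/(-159433)) = -411841 + (58158*(1/111193) - 171853*(-1/159433)) = -411841 + (58158/111193 + 171853/159433) = -411841 + 28381155043/17727833569 = -7301020323735486/17727833569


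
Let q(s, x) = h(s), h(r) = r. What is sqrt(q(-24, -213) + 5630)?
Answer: sqrt(5606) ≈ 74.873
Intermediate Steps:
q(s, x) = s
sqrt(q(-24, -213) + 5630) = sqrt(-24 + 5630) = sqrt(5606)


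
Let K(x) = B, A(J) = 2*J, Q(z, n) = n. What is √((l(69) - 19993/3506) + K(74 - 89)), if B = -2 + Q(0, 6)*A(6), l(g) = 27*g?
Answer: √23690410130/3506 ≈ 43.901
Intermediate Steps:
B = 70 (B = -2 + 6*(2*6) = -2 + 6*12 = -2 + 72 = 70)
K(x) = 70
√((l(69) - 19993/3506) + K(74 - 89)) = √((27*69 - 19993/3506) + 70) = √((1863 - 19993*1/3506) + 70) = √((1863 - 19993/3506) + 70) = √(6511685/3506 + 70) = √(6757105/3506) = √23690410130/3506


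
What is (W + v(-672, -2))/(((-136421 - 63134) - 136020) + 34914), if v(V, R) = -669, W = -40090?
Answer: 40759/300661 ≈ 0.13556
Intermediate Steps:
(W + v(-672, -2))/(((-136421 - 63134) - 136020) + 34914) = (-40090 - 669)/(((-136421 - 63134) - 136020) + 34914) = -40759/((-199555 - 136020) + 34914) = -40759/(-335575 + 34914) = -40759/(-300661) = -40759*(-1/300661) = 40759/300661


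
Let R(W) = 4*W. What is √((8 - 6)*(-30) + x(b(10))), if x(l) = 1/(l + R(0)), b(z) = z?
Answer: I*√5990/10 ≈ 7.7395*I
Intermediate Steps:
x(l) = 1/l (x(l) = 1/(l + 4*0) = 1/(l + 0) = 1/l)
√((8 - 6)*(-30) + x(b(10))) = √((8 - 6)*(-30) + 1/10) = √(2*(-30) + ⅒) = √(-60 + ⅒) = √(-599/10) = I*√5990/10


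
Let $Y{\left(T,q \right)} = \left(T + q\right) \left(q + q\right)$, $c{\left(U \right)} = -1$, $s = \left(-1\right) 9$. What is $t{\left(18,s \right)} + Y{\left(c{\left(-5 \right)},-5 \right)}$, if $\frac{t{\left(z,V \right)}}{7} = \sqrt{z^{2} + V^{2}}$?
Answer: $60 + 63 \sqrt{5} \approx 200.87$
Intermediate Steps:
$s = -9$
$Y{\left(T,q \right)} = 2 q \left(T + q\right)$ ($Y{\left(T,q \right)} = \left(T + q\right) 2 q = 2 q \left(T + q\right)$)
$t{\left(z,V \right)} = 7 \sqrt{V^{2} + z^{2}}$ ($t{\left(z,V \right)} = 7 \sqrt{z^{2} + V^{2}} = 7 \sqrt{V^{2} + z^{2}}$)
$t{\left(18,s \right)} + Y{\left(c{\left(-5 \right)},-5 \right)} = 7 \sqrt{\left(-9\right)^{2} + 18^{2}} + 2 \left(-5\right) \left(-1 - 5\right) = 7 \sqrt{81 + 324} + 2 \left(-5\right) \left(-6\right) = 7 \sqrt{405} + 60 = 7 \cdot 9 \sqrt{5} + 60 = 63 \sqrt{5} + 60 = 60 + 63 \sqrt{5}$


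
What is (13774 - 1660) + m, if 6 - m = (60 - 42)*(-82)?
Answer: 13596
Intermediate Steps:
m = 1482 (m = 6 - (60 - 42)*(-82) = 6 - 18*(-82) = 6 - 1*(-1476) = 6 + 1476 = 1482)
(13774 - 1660) + m = (13774 - 1660) + 1482 = 12114 + 1482 = 13596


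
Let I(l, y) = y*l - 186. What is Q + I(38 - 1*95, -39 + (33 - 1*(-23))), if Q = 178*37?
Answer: 5431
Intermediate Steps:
Q = 6586
I(l, y) = -186 + l*y (I(l, y) = l*y - 186 = -186 + l*y)
Q + I(38 - 1*95, -39 + (33 - 1*(-23))) = 6586 + (-186 + (38 - 1*95)*(-39 + (33 - 1*(-23)))) = 6586 + (-186 + (38 - 95)*(-39 + (33 + 23))) = 6586 + (-186 - 57*(-39 + 56)) = 6586 + (-186 - 57*17) = 6586 + (-186 - 969) = 6586 - 1155 = 5431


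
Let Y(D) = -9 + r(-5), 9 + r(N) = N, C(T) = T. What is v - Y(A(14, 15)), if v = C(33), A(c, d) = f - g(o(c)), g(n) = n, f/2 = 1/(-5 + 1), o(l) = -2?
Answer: 56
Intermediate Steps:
f = -1/2 (f = 2/(-5 + 1) = 2/(-4) = 2*(-1/4) = -1/2 ≈ -0.50000)
r(N) = -9 + N
A(c, d) = 3/2 (A(c, d) = -1/2 - 1*(-2) = -1/2 + 2 = 3/2)
v = 33
Y(D) = -23 (Y(D) = -9 + (-9 - 5) = -9 - 14 = -23)
v - Y(A(14, 15)) = 33 - 1*(-23) = 33 + 23 = 56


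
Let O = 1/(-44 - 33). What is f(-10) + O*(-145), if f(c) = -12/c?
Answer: 1187/385 ≈ 3.0831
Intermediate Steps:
O = -1/77 (O = 1/(-77) = -1/77 ≈ -0.012987)
f(-10) + O*(-145) = -12/(-10) - 1/77*(-145) = -12*(-⅒) + 145/77 = 6/5 + 145/77 = 1187/385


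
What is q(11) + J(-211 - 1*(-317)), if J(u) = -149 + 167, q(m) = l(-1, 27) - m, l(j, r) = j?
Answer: 6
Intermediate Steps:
q(m) = -1 - m
J(u) = 18
q(11) + J(-211 - 1*(-317)) = (-1 - 1*11) + 18 = (-1 - 11) + 18 = -12 + 18 = 6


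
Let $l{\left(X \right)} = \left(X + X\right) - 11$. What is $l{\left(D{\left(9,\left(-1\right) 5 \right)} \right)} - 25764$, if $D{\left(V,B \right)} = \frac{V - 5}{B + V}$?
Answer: $-25773$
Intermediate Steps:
$D{\left(V,B \right)} = \frac{-5 + V}{B + V}$
$l{\left(X \right)} = -11 + 2 X$ ($l{\left(X \right)} = 2 X - 11 = -11 + 2 X$)
$l{\left(D{\left(9,\left(-1\right) 5 \right)} \right)} - 25764 = \left(-11 + 2 \frac{-5 + 9}{\left(-1\right) 5 + 9}\right) - 25764 = \left(-11 + 2 \frac{1}{-5 + 9} \cdot 4\right) - 25764 = \left(-11 + 2 \cdot \frac{1}{4} \cdot 4\right) - 25764 = \left(-11 + 2 \cdot 1\right) - 25764 = \left(-11 + 2\right) - 25764 = -9 - 25764 = -25773$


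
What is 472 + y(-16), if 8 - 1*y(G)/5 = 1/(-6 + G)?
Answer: 11269/22 ≈ 512.23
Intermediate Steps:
y(G) = 40 - 5/(-6 + G)
472 + y(-16) = 472 + 5*(-49 + 8*(-16))/(-6 - 16) = 472 + 5*(-49 - 128)/(-22) = 472 + 5*(-1/22)*(-177) = 472 + 885/22 = 11269/22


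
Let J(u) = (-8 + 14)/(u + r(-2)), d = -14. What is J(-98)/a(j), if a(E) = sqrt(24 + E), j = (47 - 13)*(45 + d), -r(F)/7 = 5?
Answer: -3*sqrt(22)/10241 ≈ -0.0013740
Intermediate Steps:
r(F) = -35 (r(F) = -7*5 = -35)
J(u) = 6/(-35 + u) (J(u) = (-8 + 14)/(u - 35) = 6/(-35 + u))
j = 1054 (j = (47 - 13)*(45 - 14) = 34*31 = 1054)
J(-98)/a(j) = (6/(-35 - 98))/(sqrt(24 + 1054)) = (6/(-133))/(sqrt(1078)) = (6*(-1/133))/((7*sqrt(22))) = -3*sqrt(22)/10241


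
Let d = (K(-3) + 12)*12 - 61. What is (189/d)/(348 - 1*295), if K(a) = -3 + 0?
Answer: 189/2491 ≈ 0.075873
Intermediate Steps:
K(a) = -3
d = 47 (d = (-3 + 12)*12 - 61 = 9*12 - 61 = 108 - 61 = 47)
(189/d)/(348 - 1*295) = (189/47)/(348 - 1*295) = (189*(1/47))/(348 - 295) = (189/47)/53 = (189/47)*(1/53) = 189/2491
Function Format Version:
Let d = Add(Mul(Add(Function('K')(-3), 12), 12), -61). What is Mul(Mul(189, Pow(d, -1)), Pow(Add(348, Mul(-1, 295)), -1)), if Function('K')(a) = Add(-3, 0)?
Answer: Rational(189, 2491) ≈ 0.075873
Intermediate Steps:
Function('K')(a) = -3
d = 47 (d = Add(Mul(Add(-3, 12), 12), -61) = Add(Mul(9, 12), -61) = Add(108, -61) = 47)
Mul(Mul(189, Pow(d, -1)), Pow(Add(348, Mul(-1, 295)), -1)) = Mul(Mul(189, Pow(47, -1)), Pow(Add(348, Mul(-1, 295)), -1)) = Mul(Mul(189, Rational(1, 47)), Pow(Add(348, -295), -1)) = Mul(Rational(189, 47), Pow(53, -1)) = Mul(Rational(189, 47), Rational(1, 53)) = Rational(189, 2491)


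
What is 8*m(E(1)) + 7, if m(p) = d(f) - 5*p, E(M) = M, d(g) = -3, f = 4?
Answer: -57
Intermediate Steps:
m(p) = -3 - 5*p
8*m(E(1)) + 7 = 8*(-3 - 5*1) + 7 = 8*(-3 - 5) + 7 = 8*(-8) + 7 = -64 + 7 = -57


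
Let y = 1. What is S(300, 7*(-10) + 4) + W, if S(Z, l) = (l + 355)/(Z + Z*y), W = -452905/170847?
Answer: -74122739/34169400 ≈ -2.1693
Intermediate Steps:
W = -452905/170847 (W = -452905*1/170847 = -452905/170847 ≈ -2.6509)
S(Z, l) = (355 + l)/(2*Z) (S(Z, l) = (l + 355)/(Z + Z*1) = (355 + l)/(Z + Z) = (355 + l)/((2*Z)) = (355 + l)*(1/(2*Z)) = (355 + l)/(2*Z))
S(300, 7*(-10) + 4) + W = (½)*(355 + (7*(-10) + 4))/300 - 452905/170847 = (½)*(1/300)*(355 + (-70 + 4)) - 452905/170847 = (½)*(1/300)*(355 - 66) - 452905/170847 = (½)*(1/300)*289 - 452905/170847 = 289/600 - 452905/170847 = -74122739/34169400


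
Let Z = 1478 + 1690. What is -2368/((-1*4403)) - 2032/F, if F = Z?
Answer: -2441/23562 ≈ -0.10360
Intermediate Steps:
Z = 3168
F = 3168
-2368/((-1*4403)) - 2032/F = -2368/((-1*4403)) - 2032/3168 = -2368/(-4403) - 2032*1/3168 = -2368*(-1/4403) - 127/198 = 64/119 - 127/198 = -2441/23562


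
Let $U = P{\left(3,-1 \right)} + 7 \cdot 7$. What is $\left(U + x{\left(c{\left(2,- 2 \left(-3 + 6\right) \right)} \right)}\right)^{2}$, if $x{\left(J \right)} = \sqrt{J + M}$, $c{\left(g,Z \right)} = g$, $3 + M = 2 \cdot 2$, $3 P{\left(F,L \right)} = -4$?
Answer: $\frac{20476}{9} + \frac{286 \sqrt{3}}{3} \approx 2440.2$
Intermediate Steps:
$P{\left(F,L \right)} = - \frac{4}{3}$ ($P{\left(F,L \right)} = \frac{1}{3} \left(-4\right) = - \frac{4}{3}$)
$M = 1$ ($M = -3 + 2 \cdot 2 = -3 + 4 = 1$)
$x{\left(J \right)} = \sqrt{1 + J}$ ($x{\left(J \right)} = \sqrt{J + 1} = \sqrt{1 + J}$)
$U = \frac{143}{3}$ ($U = - \frac{4}{3} + 7 \cdot 7 = - \frac{4}{3} + 49 = \frac{143}{3} \approx 47.667$)
$\left(U + x{\left(c{\left(2,- 2 \left(-3 + 6\right) \right)} \right)}\right)^{2} = \left(\frac{143}{3} + \sqrt{1 + 2}\right)^{2} = \left(\frac{143}{3} + \sqrt{3}\right)^{2}$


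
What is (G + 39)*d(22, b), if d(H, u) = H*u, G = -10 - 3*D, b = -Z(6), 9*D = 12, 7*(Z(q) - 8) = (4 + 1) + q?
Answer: -36850/7 ≈ -5264.3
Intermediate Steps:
Z(q) = 61/7 + q/7 (Z(q) = 8 + ((4 + 1) + q)/7 = 8 + (5 + q)/7 = 8 + (5/7 + q/7) = 61/7 + q/7)
D = 4/3 (D = (⅑)*12 = 4/3 ≈ 1.3333)
b = -67/7 (b = -(61/7 + (⅐)*6) = -(61/7 + 6/7) = -1*67/7 = -67/7 ≈ -9.5714)
G = -14 (G = -10 - 3*4/3 = -10 - 4 = -14)
(G + 39)*d(22, b) = (-14 + 39)*(22*(-67/7)) = 25*(-1474/7) = -36850/7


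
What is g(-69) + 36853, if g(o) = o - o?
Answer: 36853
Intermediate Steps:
g(o) = 0
g(-69) + 36853 = 0 + 36853 = 36853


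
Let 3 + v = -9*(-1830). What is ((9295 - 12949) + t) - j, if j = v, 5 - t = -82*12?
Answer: -19132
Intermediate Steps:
t = 989 (t = 5 - (-82)*12 = 5 - 1*(-984) = 5 + 984 = 989)
v = 16467 (v = -3 - 9*(-1830) = -3 + 16470 = 16467)
j = 16467
((9295 - 12949) + t) - j = ((9295 - 12949) + 989) - 1*16467 = (-3654 + 989) - 16467 = -2665 - 16467 = -19132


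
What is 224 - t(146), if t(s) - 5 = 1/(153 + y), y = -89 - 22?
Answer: 9197/42 ≈ 218.98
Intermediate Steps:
y = -111
t(s) = 211/42 (t(s) = 5 + 1/(153 - 111) = 5 + 1/42 = 211/42)
224 - t(146) = 224 - 1*211/42 = 224 - 211/42 = 9197/42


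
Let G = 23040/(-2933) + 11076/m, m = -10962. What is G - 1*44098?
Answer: -33764379188/765513 ≈ -44107.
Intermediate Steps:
G = -6786914/765513 (G = 23040/(-2933) + 11076/(-10962) = 23040*(-1/2933) + 11076*(-1/10962) = -23040/2933 - 1846/1827 = -6786914/765513 ≈ -8.8658)
G - 1*44098 = -6786914/765513 - 1*44098 = -6786914/765513 - 44098 = -33764379188/765513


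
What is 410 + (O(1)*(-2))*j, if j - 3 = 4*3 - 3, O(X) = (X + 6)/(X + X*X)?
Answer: 326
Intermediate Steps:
O(X) = (6 + X)/(X + X**2)
j = 12 (j = 3 + (4*3 - 3) = 3 + (12 - 3) = 3 + 9 = 12)
410 + (O(1)*(-2))*j = 410 + (((6 + 1)/(1*(1 + 1)))*(-2))*12 = 410 + ((1*7/2)*(-2))*12 = 410 + ((1*(1/2)*7)*(-2))*12 = 410 + ((7/2)*(-2))*12 = 410 - 7*12 = 410 - 84 = 326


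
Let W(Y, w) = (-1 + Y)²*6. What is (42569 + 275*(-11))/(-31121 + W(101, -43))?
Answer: 39544/28879 ≈ 1.3693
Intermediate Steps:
W(Y, w) = 6*(-1 + Y)²
(42569 + 275*(-11))/(-31121 + W(101, -43)) = (42569 + 275*(-11))/(-31121 + 6*(-1 + 101)²) = (42569 - 3025)/(-31121 + 6*100²) = 39544/(-31121 + 6*10000) = 39544/(-31121 + 60000) = 39544/28879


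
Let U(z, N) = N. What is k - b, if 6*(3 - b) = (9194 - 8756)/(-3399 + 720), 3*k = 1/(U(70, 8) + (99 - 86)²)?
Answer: -1434577/474183 ≈ -3.0254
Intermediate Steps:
k = 1/531 (k = 1/(3*(8 + (99 - 86)²)) = 1/(3*(8 + 13²)) = 1/(3*(8 + 169)) = (⅓)/177 = (⅓)*(1/177) = 1/531 ≈ 0.0018832)
b = 8110/2679 (b = 3 - (9194 - 8756)/(6*(-3399 + 720)) = 3 - 73/(-2679) = 3 - 73*(-1)/2679 = 3 - ⅙*(-146/893) = 3 + 73/2679 = 8110/2679 ≈ 3.0272)
k - b = 1/531 - 1*8110/2679 = 1/531 - 8110/2679 = -1434577/474183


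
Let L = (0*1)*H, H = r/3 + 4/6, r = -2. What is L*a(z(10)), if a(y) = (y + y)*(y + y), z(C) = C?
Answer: 0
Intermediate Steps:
a(y) = 4*y**2 (a(y) = (2*y)*(2*y) = 4*y**2)
H = 0 (H = -2/3 + 4/6 = -2*1/3 + 4*(1/6) = -2/3 + 2/3 = 0)
L = 0 (L = (0*1)*0 = 0*0 = 0)
L*a(z(10)) = 0*(4*10**2) = 0*(4*100) = 0*400 = 0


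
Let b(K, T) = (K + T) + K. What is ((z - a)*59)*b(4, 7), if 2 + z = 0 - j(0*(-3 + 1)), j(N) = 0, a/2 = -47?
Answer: 81420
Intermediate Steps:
a = -94 (a = 2*(-47) = -94)
b(K, T) = T + 2*K
z = -2 (z = -2 + (0 - 1*0) = -2 + (0 + 0) = -2 + 0 = -2)
((z - a)*59)*b(4, 7) = ((-2 - 1*(-94))*59)*(7 + 2*4) = ((-2 + 94)*59)*(7 + 8) = (92*59)*15 = 5428*15 = 81420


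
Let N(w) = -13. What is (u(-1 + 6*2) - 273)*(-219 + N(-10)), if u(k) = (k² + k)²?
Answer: -3979032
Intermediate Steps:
u(k) = (k + k²)²
(u(-1 + 6*2) - 273)*(-219 + N(-10)) = ((-1 + 6*2)²*(1 + (-1 + 6*2))² - 273)*(-219 - 13) = ((-1 + 12)²*(1 + (-1 + 12))² - 273)*(-232) = (11²*(1 + 11)² - 273)*(-232) = (121*12² - 273)*(-232) = (121*144 - 273)*(-232) = (17424 - 273)*(-232) = 17151*(-232) = -3979032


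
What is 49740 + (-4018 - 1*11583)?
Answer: 34139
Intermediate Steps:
49740 + (-4018 - 1*11583) = 49740 + (-4018 - 11583) = 49740 - 15601 = 34139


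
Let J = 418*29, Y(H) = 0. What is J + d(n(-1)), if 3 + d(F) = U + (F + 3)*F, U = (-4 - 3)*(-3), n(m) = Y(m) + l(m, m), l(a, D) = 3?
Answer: 12158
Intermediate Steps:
J = 12122
n(m) = 3 (n(m) = 0 + 3 = 3)
U = 21 (U = -7*(-3) = 21)
d(F) = 18 + F*(3 + F) (d(F) = -3 + (21 + (F + 3)*F) = -3 + (21 + (3 + F)*F) = -3 + (21 + F*(3 + F)) = 18 + F*(3 + F))
J + d(n(-1)) = 12122 + (18 + 3**2 + 3*3) = 12122 + (18 + 9 + 9) = 12122 + 36 = 12158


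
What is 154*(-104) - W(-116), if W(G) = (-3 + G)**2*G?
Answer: 1626660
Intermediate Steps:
W(G) = G*(-3 + G)**2
154*(-104) - W(-116) = 154*(-104) - (-116)*(-3 - 116)**2 = -16016 - (-116)*(-119)**2 = -16016 - (-116)*14161 = -16016 - 1*(-1642676) = -16016 + 1642676 = 1626660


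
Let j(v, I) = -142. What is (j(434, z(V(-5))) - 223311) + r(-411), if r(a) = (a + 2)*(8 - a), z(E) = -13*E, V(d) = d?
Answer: -394824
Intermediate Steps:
r(a) = (2 + a)*(8 - a)
(j(434, z(V(-5))) - 223311) + r(-411) = (-142 - 223311) + (16 - 1*(-411)² + 6*(-411)) = -223453 + (16 - 1*168921 - 2466) = -223453 + (16 - 168921 - 2466) = -223453 - 171371 = -394824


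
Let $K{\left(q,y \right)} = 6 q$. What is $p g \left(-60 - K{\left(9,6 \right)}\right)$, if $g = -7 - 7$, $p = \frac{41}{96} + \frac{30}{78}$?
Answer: $\frac{134729}{104} \approx 1295.5$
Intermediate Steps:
$p = \frac{1013}{1248}$ ($p = 41 \cdot \frac{1}{96} + 30 \cdot \frac{1}{78} = \frac{41}{96} + \frac{5}{13} = \frac{1013}{1248} \approx 0.8117$)
$g = -14$ ($g = -7 - 7 = -14$)
$p g \left(-60 - K{\left(9,6 \right)}\right) = \frac{1013}{1248} \left(-14\right) \left(-60 - 6 \cdot 9\right) = - \frac{7091 \left(-60 - 54\right)}{624} = \left(- \frac{7091}{624}\right) \left(-114\right) = \frac{134729}{104}$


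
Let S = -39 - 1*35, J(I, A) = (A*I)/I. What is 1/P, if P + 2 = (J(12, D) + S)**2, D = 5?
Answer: 1/4759 ≈ 0.00021013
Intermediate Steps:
J(I, A) = A
S = -74 (S = -39 - 35 = -74)
P = 4759 (P = -2 + (5 - 74)**2 = -2 + (-69)**2 = -2 + 4761 = 4759)
1/P = 1/4759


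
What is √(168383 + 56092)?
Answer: 5*√8979 ≈ 473.79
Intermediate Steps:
√(168383 + 56092) = √224475 = 5*√8979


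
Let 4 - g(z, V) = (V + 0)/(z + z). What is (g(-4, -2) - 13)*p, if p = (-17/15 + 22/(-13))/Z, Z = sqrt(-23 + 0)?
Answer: -20387*I*sqrt(23)/17940 ≈ -5.45*I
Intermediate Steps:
Z = I*sqrt(23) (Z = sqrt(-23) = I*sqrt(23) ≈ 4.7958*I)
g(z, V) = 4 - V/(2*z) (g(z, V) = 4 - (V + 0)/(z + z) = 4 - V/(2*z))
p = 551*I*sqrt(23)/4485 (p = (-17/15 + 22/(-13))/((I*sqrt(23))) = (-17*1/15 + 22*(-1/13))*(-I*sqrt(23)/23) = (-17/15 - 22/13)*(-I*sqrt(23)/23) = -(-551)*I*sqrt(23)/4485 = 551*I*sqrt(23)/4485 ≈ 0.58919*I)
(g(-4, -2) - 13)*p = ((4 - 1/2*(-2)/(-4)) - 13)*(551*I*sqrt(23)/4485) = ((4 - 1/2*(-2)*(-1/4)) - 13)*(551*I*sqrt(23)/4485) = ((4 - 1/4) - 13)*(551*I*sqrt(23)/4485) = (15/4 - 13)*(551*I*sqrt(23)/4485) = -20387*I*sqrt(23)/17940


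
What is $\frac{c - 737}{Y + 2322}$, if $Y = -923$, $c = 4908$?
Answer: $\frac{4171}{1399} \approx 2.9814$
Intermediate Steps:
$\frac{c - 737}{Y + 2322} = \frac{4908 - 737}{-923 + 2322} = \frac{4171}{1399}$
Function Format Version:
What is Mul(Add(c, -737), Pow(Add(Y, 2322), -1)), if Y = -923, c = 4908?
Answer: Rational(4171, 1399) ≈ 2.9814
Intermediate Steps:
Mul(Add(c, -737), Pow(Add(Y, 2322), -1)) = Mul(Add(4908, -737), Pow(Add(-923, 2322), -1)) = Mul(4171, Pow(1399, -1)) = Mul(4171, Rational(1, 1399)) = Rational(4171, 1399)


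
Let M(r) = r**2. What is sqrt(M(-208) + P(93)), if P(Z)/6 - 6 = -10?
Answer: 2*sqrt(10810) ≈ 207.94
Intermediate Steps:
P(Z) = -24 (P(Z) = 36 + 6*(-10) = 36 - 60 = -24)
sqrt(M(-208) + P(93)) = sqrt((-208)**2 - 24) = sqrt(43264 - 24) = sqrt(43240) = 2*sqrt(10810)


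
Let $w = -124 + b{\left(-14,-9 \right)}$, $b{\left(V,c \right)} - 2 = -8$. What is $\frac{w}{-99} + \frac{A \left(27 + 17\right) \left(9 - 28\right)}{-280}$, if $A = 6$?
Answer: $\frac{66623}{3465} \approx 19.227$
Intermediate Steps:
$b{\left(V,c \right)} = -6$ ($b{\left(V,c \right)} = 2 - 8 = -6$)
$w = -130$ ($w = -124 - 6 = -130$)
$\frac{w}{-99} + \frac{A \left(27 + 17\right) \left(9 - 28\right)}{-280} = - \frac{130}{-99} + \frac{6 \left(27 + 17\right) \left(9 - 28\right)}{-280} = \left(-130\right) \left(- \frac{1}{99}\right) + 6 \cdot 44 \left(-19\right) \left(- \frac{1}{280}\right) = \frac{130}{99} + 6 \left(-836\right) \left(- \frac{1}{280}\right) = \frac{130}{99} - - \frac{627}{35} = \frac{130}{99} + \frac{627}{35} = \frac{66623}{3465}$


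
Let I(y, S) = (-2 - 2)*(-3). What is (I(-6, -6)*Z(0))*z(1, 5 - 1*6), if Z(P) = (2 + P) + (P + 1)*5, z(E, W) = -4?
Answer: -336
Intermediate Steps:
I(y, S) = 12 (I(y, S) = -4*(-3) = 12)
Z(P) = 7 + 6*P (Z(P) = (2 + P) + (1 + P)*5 = (2 + P) + (5 + 5*P) = 7 + 6*P)
(I(-6, -6)*Z(0))*z(1, 5 - 1*6) = (12*(7 + 6*0))*(-4) = (12*(7 + 0))*(-4) = (12*7)*(-4) = 84*(-4) = -336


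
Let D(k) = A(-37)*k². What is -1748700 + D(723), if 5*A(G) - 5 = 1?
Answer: -5607126/5 ≈ -1.1214e+6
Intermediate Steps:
A(G) = 6/5 (A(G) = 1 + (⅕)*1 = 1 + ⅕ = 6/5)
D(k) = 6*k²/5
-1748700 + D(723) = -1748700 + (6/5)*723² = -1748700 + (6/5)*522729 = -1748700 + 3136374/5 = -5607126/5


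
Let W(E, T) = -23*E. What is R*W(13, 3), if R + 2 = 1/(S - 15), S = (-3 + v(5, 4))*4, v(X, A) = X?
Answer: 4485/7 ≈ 640.71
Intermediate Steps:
S = 8 (S = (-3 + 5)*4 = 2*4 = 8)
R = -15/7 (R = -2 + 1/(8 - 15) = -2 + 1/(-7) = -2 - 1/7 = -15/7 ≈ -2.1429)
R*W(13, 3) = -(-345)*13/7 = -15/7*(-299) = 4485/7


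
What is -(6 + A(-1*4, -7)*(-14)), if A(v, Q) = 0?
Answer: -6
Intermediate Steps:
-(6 + A(-1*4, -7)*(-14)) = -(6 + 0*(-14)) = -(6 + 0) = -1*6 = -6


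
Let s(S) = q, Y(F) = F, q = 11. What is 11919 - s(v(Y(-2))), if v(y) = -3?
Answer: 11908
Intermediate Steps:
s(S) = 11
11919 - s(v(Y(-2))) = 11919 - 1*11 = 11919 - 11 = 11908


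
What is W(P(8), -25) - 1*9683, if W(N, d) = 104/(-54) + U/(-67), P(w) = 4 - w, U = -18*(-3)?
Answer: -17521489/1809 ≈ -9685.7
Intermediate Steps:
U = 54
W(N, d) = -4942/1809 (W(N, d) = 104/(-54) + 54/(-67) = 104*(-1/54) + 54*(-1/67) = -52/27 - 54/67 = -4942/1809)
W(P(8), -25) - 1*9683 = -4942/1809 - 1*9683 = -4942/1809 - 9683 = -17521489/1809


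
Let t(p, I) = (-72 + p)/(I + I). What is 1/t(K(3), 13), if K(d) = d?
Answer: -26/69 ≈ -0.37681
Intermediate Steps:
t(p, I) = (-72 + p)/(2*I) (t(p, I) = (-72 + p)/((2*I)) = (-72 + p)*(1/(2*I)) = (-72 + p)/(2*I))
1/t(K(3), 13) = 1/((½)*(-72 + 3)/13) = 1/((½)*(1/13)*(-69)) = 1/(-69/26) = -26/69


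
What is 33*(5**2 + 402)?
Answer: 14091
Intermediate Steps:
33*(5**2 + 402) = 33*(25 + 402) = 33*427 = 14091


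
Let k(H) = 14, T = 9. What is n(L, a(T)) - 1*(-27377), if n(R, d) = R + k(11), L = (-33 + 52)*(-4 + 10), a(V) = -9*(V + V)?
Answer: 27505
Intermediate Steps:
a(V) = -18*V
L = 114 (L = 19*6 = 114)
n(R, d) = 14 + R (n(R, d) = R + 14 = 14 + R)
n(L, a(T)) - 1*(-27377) = (14 + 114) - 1*(-27377) = 128 + 27377 = 27505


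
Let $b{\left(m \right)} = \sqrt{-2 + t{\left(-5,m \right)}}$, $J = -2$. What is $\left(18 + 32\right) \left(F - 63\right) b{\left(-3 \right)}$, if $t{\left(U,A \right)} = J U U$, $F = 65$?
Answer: $200 i \sqrt{13} \approx 721.11 i$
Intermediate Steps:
$t{\left(U,A \right)} = - 2 U^{2}$ ($t{\left(U,A \right)} = - 2 U U = - 2 U^{2}$)
$b{\left(m \right)} = 2 i \sqrt{13}$ ($b{\left(m \right)} = \sqrt{-2 - 2 \left(-5\right)^{2}} = \sqrt{-2 - 50} = \sqrt{-52} = 2 i \sqrt{13}$)
$\left(18 + 32\right) \left(F - 63\right) b{\left(-3 \right)} = \left(18 + 32\right) \left(65 - 63\right) 2 i \sqrt{13} = 50 \cdot 2 \cdot 2 i \sqrt{13} = 100 \cdot 2 i \sqrt{13} = 200 i \sqrt{13}$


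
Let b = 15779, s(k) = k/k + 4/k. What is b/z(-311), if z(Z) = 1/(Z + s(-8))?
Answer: -9798759/2 ≈ -4.8994e+6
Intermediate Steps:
s(k) = 1 + 4/k
z(Z) = 1/(½ + Z) (z(Z) = 1/(Z + (4 - 8)/(-8)) = 1/(Z - ⅛*(-4)) = 1/(Z + ½) = 1/(½ + Z))
b/z(-311) = 15779/((2/(1 + 2*(-311)))) = 15779/((2/(1 - 622))) = 15779/((2/(-621))) = 15779/((2*(-1/621))) = 15779/(-2/621) = 15779*(-621/2) = -9798759/2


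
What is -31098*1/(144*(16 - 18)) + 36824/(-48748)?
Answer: 62723333/584976 ≈ 107.22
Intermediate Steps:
-31098*1/(144*(16 - 18)) + 36824/(-48748) = -31098/(-2*18*8) + 36824*(-1/48748) = -31098/((-36*8)) - 9206/12187 = -31098/(-288) - 9206/12187 = -31098*(-1/288) - 9206/12187 = 5183/48 - 9206/12187 = 62723333/584976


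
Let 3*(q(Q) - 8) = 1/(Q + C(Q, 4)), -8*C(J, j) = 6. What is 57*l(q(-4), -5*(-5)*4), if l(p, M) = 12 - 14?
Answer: -114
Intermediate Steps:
C(J, j) = -¾ (C(J, j) = -⅛*6 = -¾)
q(Q) = 8 + 1/(3*(-¾ + Q)) (q(Q) = 8 + 1/(3*(Q - ¾)) = 8 + 1/(3*(-¾ + Q)))
l(p, M) = -2
57*l(q(-4), -5*(-5)*4) = 57*(-2) = -114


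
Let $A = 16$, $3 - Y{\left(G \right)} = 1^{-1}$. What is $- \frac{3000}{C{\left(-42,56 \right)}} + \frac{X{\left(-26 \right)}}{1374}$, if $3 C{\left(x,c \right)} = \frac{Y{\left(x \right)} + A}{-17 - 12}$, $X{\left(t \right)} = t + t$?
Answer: $\frac{9961474}{687} \approx 14500.0$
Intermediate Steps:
$Y{\left(G \right)} = 2$ ($Y{\left(G \right)} = 3 - 1^{-1} = 3 - 1 = 2$)
$X{\left(t \right)} = 2 t$
$C{\left(x,c \right)} = - \frac{6}{29}$ ($C{\left(x,c \right)} = \frac{\left(2 + 16\right) \frac{1}{-17 - 12}}{3} = \frac{18 \frac{1}{-29}}{3} = \frac{18 \left(- \frac{1}{29}\right)}{3} = \frac{1}{3} \left(- \frac{18}{29}\right) = - \frac{6}{29}$)
$- \frac{3000}{C{\left(-42,56 \right)}} + \frac{X{\left(-26 \right)}}{1374} = - \frac{3000}{- \frac{6}{29}} + \frac{2 \left(-26\right)}{1374} = \left(-3000\right) \left(- \frac{29}{6}\right) - \frac{26}{687} = 14500 - \frac{26}{687} = \frac{9961474}{687}$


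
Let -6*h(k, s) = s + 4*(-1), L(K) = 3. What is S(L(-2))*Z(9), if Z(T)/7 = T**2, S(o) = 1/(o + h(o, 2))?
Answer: 1701/10 ≈ 170.10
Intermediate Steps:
h(k, s) = 2/3 - s/6 (h(k, s) = -(s + 4*(-1))/6 = -(s - 4)/6 = -(-4 + s)/6 = 2/3 - s/6)
S(o) = 1/(1/3 + o) (S(o) = 1/(o + (2/3 - 1/6*2)) = 1/(o + (2/3 - 1/3)) = 1/(o + 1/3) = 1/(1/3 + o))
Z(T) = 7*T**2
S(L(-2))*Z(9) = (3/(1 + 3*3))*(7*9**2) = (3/(1 + 9))*(7*81) = (3/10)*567 = 1701/10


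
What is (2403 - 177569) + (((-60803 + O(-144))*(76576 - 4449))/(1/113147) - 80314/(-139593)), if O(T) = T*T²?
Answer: -3470936328676713505403/139593 ≈ -2.4865e+16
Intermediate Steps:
O(T) = T³
(2403 - 177569) + (((-60803 + O(-144))*(76576 - 4449))/(1/113147) - 80314/(-139593)) = (2403 - 177569) + (((-60803 + (-144)³)*(76576 - 4449))/(1/113147) - 80314/(-139593)) = -175166 + (((-60803 - 2985984)*72127)/(1/113147) - 80314*(-1/139593)) = -175166 + (-3046787*72127*113147 + 80314/139593) = -175166 + (-219755605949*113147 + 80314/139593) = -175166 + (-24864687546311503 + 80314/139593) = -175166 - 3470936328652261557965/139593 = -3470936328676713505403/139593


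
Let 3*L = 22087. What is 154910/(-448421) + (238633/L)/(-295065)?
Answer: -336628362203843/974134930938585 ≈ -0.34557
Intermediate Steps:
L = 22087/3 (L = (⅓)*22087 = 22087/3 ≈ 7362.3)
154910/(-448421) + (238633/L)/(-295065) = 154910/(-448421) + (238633/(22087/3))/(-295065) = 154910*(-1/448421) + (238633*(3/22087))*(-1/295065) = -154910/448421 + (715899/22087)*(-1/295065) = -154910/448421 - 238633/2172366885 = -336628362203843/974134930938585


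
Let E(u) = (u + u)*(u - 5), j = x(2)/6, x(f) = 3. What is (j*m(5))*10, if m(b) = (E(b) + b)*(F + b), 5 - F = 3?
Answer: 175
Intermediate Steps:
F = 2 (F = 5 - 1*3 = 5 - 3 = 2)
j = ½ (j = 3/6 = 3*(⅙) = ½ ≈ 0.50000)
E(u) = 2*u*(-5 + u) (E(u) = (2*u)*(-5 + u) = 2*u*(-5 + u))
m(b) = (2 + b)*(b + 2*b*(-5 + b)) (m(b) = (2*b*(-5 + b) + b)*(2 + b) = (b + 2*b*(-5 + b))*(2 + b) = (2 + b)*(b + 2*b*(-5 + b)))
(j*m(5))*10 = ((5*(-18 - 5*5 + 2*5²))/2)*10 = ((5*(-18 - 25 + 2*25))/2)*10 = ((5*(-18 - 25 + 50))/2)*10 = ((5*7)/2)*10 = ((½)*35)*10 = (35/2)*10 = 175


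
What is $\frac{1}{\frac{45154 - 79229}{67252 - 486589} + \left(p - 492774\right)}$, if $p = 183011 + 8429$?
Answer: $- \frac{419337}{126360461483} \approx -3.3186 \cdot 10^{-6}$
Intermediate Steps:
$p = 191440$
$\frac{1}{\frac{45154 - 79229}{67252 - 486589} + \left(p - 492774\right)} = \frac{1}{\frac{45154 - 79229}{67252 - 486589} + \left(191440 - 492774\right)} = \frac{1}{- \frac{34075}{-419337} - 301334} = \frac{1}{\left(-34075\right) \left(- \frac{1}{419337}\right) - 301334} = \frac{1}{\frac{34075}{419337} - 301334} = \frac{1}{- \frac{126360461483}{419337}} = - \frac{419337}{126360461483}$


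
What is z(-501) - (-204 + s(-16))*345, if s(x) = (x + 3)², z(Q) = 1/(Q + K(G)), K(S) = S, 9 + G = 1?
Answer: 6146174/509 ≈ 12075.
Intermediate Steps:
G = -8 (G = -9 + 1 = -8)
z(Q) = 1/(-8 + Q) (z(Q) = 1/(Q - 8) = 1/(-8 + Q))
s(x) = (3 + x)²
z(-501) - (-204 + s(-16))*345 = 1/(-8 - 501) - (-204 + (3 - 16)²)*345 = 1/(-509) - (-204 + (-13)²)*345 = -1/509 - (-204 + 169)*345 = -1/509 - (-35)*345 = -1/509 - 1*(-12075) = -1/509 + 12075 = 6146174/509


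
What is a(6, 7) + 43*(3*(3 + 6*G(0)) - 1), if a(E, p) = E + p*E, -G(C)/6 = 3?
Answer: -13540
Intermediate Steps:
G(C) = -18 (G(C) = -6*3 = -18)
a(E, p) = E + E*p
a(6, 7) + 43*(3*(3 + 6*G(0)) - 1) = 6*(1 + 7) + 43*(3*(3 + 6*(-18)) - 1) = 6*8 + 43*(3*(3 - 108) - 1) = 48 + 43*(3*(-105) - 1) = 48 + 43*(-315 - 1) = 48 + 43*(-316) = 48 - 13588 = -13540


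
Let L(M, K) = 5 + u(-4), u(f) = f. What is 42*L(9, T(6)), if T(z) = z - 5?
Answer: 42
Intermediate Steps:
T(z) = -5 + z
L(M, K) = 1 (L(M, K) = 5 - 4 = 1)
42*L(9, T(6)) = 42*1 = 42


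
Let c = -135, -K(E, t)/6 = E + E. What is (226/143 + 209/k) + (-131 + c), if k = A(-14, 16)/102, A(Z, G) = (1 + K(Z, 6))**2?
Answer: -82838466/314171 ≈ -263.67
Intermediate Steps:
K(E, t) = -12*E (K(E, t) = -6*(E + E) = -12*E)
A(Z, G) = (1 - 12*Z)**2
k = 28561/102 (k = (-1 + 12*(-14))**2/102 = (-1 - 168)**2*(1/102) = (-169)**2*(1/102) = 28561*(1/102) = 28561/102 ≈ 280.01)
(226/143 + 209/k) + (-131 + c) = (226/143 + 209/(28561/102)) + (-131 - 135) = (226*(1/143) + 209*(102/28561)) - 266 = (226/143 + 21318/28561) - 266 = 731020/314171 - 266 = -82838466/314171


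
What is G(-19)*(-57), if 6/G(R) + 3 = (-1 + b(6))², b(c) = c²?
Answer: -171/611 ≈ -0.27987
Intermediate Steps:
G(R) = 3/611 (G(R) = 6/(-3 + (-1 + 6²)²) = 6/(-3 + (-1 + 36)²) = 6/(-3 + 35²) = 6/(-3 + 1225) = 6/1222 = 6*(1/1222) = 3/611)
G(-19)*(-57) = (3/611)*(-57) = -171/611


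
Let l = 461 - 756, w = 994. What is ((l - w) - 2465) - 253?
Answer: -4007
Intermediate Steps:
l = -295
((l - w) - 2465) - 253 = ((-295 - 1*994) - 2465) - 253 = ((-295 - 994) - 2465) - 253 = (-1289 - 2465) - 253 = -3754 - 253 = -4007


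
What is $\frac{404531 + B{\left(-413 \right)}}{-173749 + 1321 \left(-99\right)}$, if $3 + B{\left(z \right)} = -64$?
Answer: $- \frac{25279}{19033} \approx -1.3282$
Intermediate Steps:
$B{\left(z \right)} = -67$ ($B{\left(z \right)} = -3 - 64 = -67$)
$\frac{404531 + B{\left(-413 \right)}}{-173749 + 1321 \left(-99\right)} = \frac{404531 - 67}{-173749 + 1321 \left(-99\right)} = \frac{404464}{-173749 - 130779} = \frac{404464}{-304528} = 404464 \left(- \frac{1}{304528}\right) = - \frac{25279}{19033}$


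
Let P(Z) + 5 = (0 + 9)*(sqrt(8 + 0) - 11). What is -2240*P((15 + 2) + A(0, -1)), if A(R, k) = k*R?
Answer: 232960 - 40320*sqrt(2) ≈ 1.7594e+5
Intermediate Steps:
A(R, k) = R*k
P(Z) = -104 + 18*sqrt(2) (P(Z) = -5 + (0 + 9)*(sqrt(8 + 0) - 11) = -5 + 9*(sqrt(8) - 11) = -5 + 9*(2*sqrt(2) - 11) = -5 + 9*(-11 + 2*sqrt(2)) = -5 + (-99 + 18*sqrt(2)) = -104 + 18*sqrt(2))
-2240*P((15 + 2) + A(0, -1)) = -2240*(-104 + 18*sqrt(2)) = 232960 - 40320*sqrt(2)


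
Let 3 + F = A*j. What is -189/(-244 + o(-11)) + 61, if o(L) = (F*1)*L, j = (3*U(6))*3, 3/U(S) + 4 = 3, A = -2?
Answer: 7042/115 ≈ 61.235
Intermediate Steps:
U(S) = -3 (U(S) = 3/(-4 + 3) = 3/(-1) = 3*(-1) = -3)
j = -27 (j = (3*(-3))*3 = -9*3 = -27)
F = 51 (F = -3 - 2*(-27) = -3 + 54 = 51)
o(L) = 51*L (o(L) = (51*1)*L = 51*L)
-189/(-244 + o(-11)) + 61 = -189/(-244 + 51*(-11)) + 61 = -189/(-244 - 561) + 61 = -189/(-805) + 61 = -189*(-1/805) + 61 = 27/115 + 61 = 7042/115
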